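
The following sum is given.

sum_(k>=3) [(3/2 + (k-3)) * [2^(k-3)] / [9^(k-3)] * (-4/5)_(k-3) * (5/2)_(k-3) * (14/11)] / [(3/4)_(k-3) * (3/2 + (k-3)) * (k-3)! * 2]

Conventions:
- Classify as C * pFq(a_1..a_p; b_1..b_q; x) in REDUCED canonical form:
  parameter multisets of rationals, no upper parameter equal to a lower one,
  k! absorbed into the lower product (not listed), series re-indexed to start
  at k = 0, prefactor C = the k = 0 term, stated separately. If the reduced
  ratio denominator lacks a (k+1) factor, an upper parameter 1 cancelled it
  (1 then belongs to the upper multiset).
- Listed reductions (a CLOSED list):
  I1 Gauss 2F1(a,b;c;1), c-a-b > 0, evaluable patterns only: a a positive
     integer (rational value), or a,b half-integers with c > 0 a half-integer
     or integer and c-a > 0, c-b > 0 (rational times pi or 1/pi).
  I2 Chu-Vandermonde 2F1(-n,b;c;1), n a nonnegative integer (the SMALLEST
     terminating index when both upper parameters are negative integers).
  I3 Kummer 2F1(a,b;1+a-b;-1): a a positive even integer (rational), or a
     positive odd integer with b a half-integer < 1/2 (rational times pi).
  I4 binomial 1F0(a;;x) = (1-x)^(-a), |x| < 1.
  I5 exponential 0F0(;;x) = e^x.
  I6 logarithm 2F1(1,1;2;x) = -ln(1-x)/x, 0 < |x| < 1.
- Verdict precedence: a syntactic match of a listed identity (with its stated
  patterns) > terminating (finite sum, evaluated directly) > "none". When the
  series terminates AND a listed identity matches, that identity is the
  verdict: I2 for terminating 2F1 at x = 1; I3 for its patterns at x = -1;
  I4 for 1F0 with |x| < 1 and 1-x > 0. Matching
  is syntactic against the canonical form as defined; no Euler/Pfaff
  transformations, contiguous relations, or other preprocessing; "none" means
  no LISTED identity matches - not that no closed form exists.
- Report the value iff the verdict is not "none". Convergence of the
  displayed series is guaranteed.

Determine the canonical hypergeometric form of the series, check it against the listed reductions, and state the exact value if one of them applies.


First insight: t_0 being 7/11, striking the common factor k + 3/2 reduces the term (prefactor 7/11).
Consecutive-term ratio: r(k) = (2/9) * (k-4/5) (k+5/2) / [(k+3/4) (k+1)] - rational in k. x = (2/9); t_0 = 7/11; negate the roots.

Prefactor 7/11, argument 2/9: 2F1 with upper {-4/5, 5/2} over lower {3/4}. Verdict: none (x = 2/9): each listed identity misses the multisets {-4/5, 5/2} ; {3/4}.


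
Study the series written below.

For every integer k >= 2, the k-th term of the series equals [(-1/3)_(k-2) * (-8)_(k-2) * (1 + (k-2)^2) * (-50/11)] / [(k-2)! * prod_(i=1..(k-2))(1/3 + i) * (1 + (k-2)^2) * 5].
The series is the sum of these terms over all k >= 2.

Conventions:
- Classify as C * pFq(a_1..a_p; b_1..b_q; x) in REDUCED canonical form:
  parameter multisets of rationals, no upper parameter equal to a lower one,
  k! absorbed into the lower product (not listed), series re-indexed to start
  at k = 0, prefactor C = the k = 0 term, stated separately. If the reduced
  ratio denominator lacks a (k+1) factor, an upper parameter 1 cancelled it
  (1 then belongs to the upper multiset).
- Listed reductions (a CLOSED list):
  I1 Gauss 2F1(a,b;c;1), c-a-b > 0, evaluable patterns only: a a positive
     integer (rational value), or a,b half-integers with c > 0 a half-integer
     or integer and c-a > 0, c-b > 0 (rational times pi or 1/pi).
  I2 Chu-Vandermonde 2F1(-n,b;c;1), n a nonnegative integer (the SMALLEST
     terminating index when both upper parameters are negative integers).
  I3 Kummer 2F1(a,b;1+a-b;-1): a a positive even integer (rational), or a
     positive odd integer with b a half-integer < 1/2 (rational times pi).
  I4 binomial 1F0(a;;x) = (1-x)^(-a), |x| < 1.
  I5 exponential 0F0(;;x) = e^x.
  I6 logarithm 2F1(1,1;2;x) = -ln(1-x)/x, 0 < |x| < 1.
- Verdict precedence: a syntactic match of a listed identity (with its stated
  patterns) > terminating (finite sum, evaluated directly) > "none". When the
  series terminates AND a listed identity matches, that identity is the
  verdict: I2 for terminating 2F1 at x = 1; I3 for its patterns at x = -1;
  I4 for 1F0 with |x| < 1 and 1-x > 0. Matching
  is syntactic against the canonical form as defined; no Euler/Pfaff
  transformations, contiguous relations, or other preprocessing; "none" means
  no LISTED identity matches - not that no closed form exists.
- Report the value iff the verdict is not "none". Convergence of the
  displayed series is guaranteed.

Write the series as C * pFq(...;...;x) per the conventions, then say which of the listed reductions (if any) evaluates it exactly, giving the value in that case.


Reduced: x = 1, 2F1, upper = {-8, -1/3}, lower = {4/3}, C = -10/11. Verdict (x = 1): Vandermonde's identity (I2) applies (terminating 2F1 at x = 1 with n = 8, b = -1/3, c = 4/3). Exact value: -391/209.

First insight: t_0 being -10/11, the lower running product (prefactor -10/11) is a rising factorial.
Ratio: r(k) = 1 * (k-8) (k-1/3) / [(k+4/3) (k+1)] - rational; roots negated = parameters, x = 1, C = -10/11.


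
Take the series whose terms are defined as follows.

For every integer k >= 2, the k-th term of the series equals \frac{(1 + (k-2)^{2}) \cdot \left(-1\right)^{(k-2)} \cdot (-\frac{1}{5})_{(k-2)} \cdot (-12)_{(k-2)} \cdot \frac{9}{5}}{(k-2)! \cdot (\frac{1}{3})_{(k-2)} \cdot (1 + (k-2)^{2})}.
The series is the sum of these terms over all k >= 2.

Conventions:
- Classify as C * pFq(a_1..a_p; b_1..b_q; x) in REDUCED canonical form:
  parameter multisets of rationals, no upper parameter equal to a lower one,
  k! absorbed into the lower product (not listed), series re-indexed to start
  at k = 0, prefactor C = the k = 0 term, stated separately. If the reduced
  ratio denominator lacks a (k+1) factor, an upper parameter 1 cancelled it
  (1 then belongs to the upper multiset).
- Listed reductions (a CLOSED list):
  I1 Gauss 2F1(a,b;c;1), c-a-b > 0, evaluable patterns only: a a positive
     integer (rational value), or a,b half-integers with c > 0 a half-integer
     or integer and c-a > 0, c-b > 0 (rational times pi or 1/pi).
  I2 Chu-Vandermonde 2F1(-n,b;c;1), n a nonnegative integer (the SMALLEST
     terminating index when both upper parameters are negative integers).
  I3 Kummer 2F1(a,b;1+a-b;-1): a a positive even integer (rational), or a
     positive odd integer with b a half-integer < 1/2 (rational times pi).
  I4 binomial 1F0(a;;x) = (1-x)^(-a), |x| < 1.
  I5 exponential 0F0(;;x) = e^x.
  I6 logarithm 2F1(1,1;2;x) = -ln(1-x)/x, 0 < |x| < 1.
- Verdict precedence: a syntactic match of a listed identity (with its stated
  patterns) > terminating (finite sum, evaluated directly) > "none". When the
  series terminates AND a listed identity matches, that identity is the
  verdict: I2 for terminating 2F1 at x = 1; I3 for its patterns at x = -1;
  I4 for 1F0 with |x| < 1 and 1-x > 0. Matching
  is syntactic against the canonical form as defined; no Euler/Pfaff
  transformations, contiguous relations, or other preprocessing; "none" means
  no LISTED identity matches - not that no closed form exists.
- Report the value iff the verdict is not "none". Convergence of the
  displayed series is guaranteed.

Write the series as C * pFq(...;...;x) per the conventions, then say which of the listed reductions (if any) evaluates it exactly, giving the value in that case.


Canonical form: C = \frac{9}{5} times 2F1 with upper {-12, -\frac{1}{5}}, lower {\frac{1}{3}}, x = -1. Verdict: terminating. With -12 upstairs the series is a 13-term polynomial sum; evaluated term by term. Value: -\frac{614109231361337112}{430450439453125}.

The tell: with t_0 = \frac{9}{5}, the factor k^2 + 1 cancels (top and bottom), leaving C = 9/5.
Ratio: r(k) = -1 * (k-12) (k-\frac{1}{5}) / [(k+\frac{1}{3}) (k+1)] - rational in k, leading ratio -1; with t_0 = \frac{9}{5}, classification follows.


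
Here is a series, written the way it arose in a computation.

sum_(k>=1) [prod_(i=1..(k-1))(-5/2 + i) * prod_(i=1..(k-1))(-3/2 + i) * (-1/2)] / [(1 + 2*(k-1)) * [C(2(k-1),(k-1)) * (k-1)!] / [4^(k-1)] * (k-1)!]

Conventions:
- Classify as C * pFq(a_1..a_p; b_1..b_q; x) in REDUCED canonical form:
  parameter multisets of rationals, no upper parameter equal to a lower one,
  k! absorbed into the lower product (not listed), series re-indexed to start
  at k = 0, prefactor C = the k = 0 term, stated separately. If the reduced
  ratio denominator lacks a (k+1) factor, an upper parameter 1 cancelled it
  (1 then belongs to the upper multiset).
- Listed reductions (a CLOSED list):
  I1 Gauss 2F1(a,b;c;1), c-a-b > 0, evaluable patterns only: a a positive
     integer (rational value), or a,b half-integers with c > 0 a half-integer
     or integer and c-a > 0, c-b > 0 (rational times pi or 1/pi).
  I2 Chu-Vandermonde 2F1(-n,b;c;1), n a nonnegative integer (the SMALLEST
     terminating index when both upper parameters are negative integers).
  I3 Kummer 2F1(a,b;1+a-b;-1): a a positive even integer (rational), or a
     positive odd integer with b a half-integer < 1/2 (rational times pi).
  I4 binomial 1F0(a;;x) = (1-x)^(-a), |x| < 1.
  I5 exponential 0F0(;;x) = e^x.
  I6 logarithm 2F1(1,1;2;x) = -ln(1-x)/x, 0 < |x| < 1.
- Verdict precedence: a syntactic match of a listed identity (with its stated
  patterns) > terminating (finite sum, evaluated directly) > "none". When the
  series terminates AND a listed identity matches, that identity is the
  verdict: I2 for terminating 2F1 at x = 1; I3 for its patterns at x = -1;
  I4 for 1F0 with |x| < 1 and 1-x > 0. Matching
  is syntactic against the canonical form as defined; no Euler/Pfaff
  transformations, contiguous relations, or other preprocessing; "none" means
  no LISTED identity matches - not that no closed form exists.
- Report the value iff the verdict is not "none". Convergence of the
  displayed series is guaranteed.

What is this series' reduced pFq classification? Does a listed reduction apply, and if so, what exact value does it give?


Key step: with t_0 = -1/2, the lower (2k+1) factor (C = -1/2) shifts a half-integer Pochhammer.
Adjacent-term ratio: r(k) = 1 * (k-3/2) (k-1/2) / [(k+3/2) (k+1)] ; factor over Q: parameters, x = 1, and C = -1/2.

Canonical form: C = -1/2 times 2F1 with upper {-3/2, -1/2}, lower {3/2}, x = 1. Verdict: Gauss (I1, half-integer pattern) applies (x = 1; upper {-3/2, -1/2} half-integers, c = 3/2 in the evaluable pattern). Exact value: (-15/64) * pi.


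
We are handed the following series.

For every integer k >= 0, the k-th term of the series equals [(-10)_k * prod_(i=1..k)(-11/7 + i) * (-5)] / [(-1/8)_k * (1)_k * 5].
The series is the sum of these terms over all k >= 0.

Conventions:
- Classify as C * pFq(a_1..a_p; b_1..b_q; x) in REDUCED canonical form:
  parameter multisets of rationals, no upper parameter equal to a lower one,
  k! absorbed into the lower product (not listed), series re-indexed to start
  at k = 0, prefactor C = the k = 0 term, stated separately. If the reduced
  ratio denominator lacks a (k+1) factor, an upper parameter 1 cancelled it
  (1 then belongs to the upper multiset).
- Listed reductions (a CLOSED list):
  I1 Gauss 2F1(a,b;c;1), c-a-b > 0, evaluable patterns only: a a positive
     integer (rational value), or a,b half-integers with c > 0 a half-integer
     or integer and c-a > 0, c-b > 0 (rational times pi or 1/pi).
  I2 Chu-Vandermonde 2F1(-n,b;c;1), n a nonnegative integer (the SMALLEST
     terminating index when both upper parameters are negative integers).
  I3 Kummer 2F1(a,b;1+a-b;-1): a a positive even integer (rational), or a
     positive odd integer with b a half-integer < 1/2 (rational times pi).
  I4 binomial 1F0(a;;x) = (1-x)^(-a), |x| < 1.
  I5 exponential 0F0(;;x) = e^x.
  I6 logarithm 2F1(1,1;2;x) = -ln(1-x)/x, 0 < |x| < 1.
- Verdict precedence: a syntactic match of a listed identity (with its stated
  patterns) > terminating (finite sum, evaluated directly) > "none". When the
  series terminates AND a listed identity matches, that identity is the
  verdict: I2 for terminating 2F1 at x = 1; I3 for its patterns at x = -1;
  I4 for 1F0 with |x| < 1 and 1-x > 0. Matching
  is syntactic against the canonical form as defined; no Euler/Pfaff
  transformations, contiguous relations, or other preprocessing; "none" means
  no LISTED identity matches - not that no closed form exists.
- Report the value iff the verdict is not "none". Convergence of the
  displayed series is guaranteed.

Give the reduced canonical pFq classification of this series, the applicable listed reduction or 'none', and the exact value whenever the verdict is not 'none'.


At argument 1: a 2F1 with upper {-10, -4/7}, lower {-1/8}, scaled by C = -1. Verdict at x = 1: Vandermonde's identity (I2) matches (terminating 2F1 at x = 1 with n = 10, b = -4/7, c = -1/8). Value: 298962427407087285/18613915282064011.

Structural cue: with t_0 = -1, (1)_k (C = -1, x = 1) is k! itself.
Adjacent-term ratio: r(k) = 1 * (k-10) (k-4/7) / [(k-1/8) (k+1)] - rational in k, leading ratio 1; with t_0 = -1, classification follows.


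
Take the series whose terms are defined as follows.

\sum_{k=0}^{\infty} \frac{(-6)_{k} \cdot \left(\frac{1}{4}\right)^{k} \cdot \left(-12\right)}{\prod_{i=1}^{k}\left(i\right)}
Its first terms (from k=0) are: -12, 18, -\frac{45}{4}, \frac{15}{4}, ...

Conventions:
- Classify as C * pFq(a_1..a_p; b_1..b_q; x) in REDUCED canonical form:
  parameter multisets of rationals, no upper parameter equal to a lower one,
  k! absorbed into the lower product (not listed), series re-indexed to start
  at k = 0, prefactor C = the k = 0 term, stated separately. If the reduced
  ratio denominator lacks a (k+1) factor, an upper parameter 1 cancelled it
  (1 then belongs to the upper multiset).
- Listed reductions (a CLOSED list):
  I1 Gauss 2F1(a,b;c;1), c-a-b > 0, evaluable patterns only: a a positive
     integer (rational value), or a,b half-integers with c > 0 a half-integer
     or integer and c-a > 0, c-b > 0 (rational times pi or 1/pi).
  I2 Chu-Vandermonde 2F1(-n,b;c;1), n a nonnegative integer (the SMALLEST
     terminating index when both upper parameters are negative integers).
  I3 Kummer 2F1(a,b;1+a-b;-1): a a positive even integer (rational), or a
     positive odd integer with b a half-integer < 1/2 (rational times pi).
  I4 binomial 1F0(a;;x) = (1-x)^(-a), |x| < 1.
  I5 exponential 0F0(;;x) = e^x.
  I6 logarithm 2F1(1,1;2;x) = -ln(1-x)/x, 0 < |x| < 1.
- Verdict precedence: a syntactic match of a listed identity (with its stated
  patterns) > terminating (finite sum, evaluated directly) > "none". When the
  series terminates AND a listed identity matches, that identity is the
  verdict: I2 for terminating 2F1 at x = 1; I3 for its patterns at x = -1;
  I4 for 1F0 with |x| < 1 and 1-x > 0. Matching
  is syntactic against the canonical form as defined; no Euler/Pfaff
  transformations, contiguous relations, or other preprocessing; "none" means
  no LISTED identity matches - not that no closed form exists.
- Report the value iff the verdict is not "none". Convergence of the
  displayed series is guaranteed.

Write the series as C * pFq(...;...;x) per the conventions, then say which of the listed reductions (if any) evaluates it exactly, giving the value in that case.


The series (x = \frac{1}{4}) is 1F0: upper {-6}, lower {-}, prefactor -12. Verdict: the I4 binomial reduction matches (the 1F0 binomial series: exponent 6, x = \frac{1}{4}). Hence: -\frac{2187}{1024}.

Key step: x = \frac{1}{4} and the product of the first k integers (C = -12, x = 1/4) is k!.
Ratio: r(k) = \frac{1}{4} * (k-6) / [(k+1)] - rational; roots negated = parameters, x = \frac{1}{4}, C = -12.


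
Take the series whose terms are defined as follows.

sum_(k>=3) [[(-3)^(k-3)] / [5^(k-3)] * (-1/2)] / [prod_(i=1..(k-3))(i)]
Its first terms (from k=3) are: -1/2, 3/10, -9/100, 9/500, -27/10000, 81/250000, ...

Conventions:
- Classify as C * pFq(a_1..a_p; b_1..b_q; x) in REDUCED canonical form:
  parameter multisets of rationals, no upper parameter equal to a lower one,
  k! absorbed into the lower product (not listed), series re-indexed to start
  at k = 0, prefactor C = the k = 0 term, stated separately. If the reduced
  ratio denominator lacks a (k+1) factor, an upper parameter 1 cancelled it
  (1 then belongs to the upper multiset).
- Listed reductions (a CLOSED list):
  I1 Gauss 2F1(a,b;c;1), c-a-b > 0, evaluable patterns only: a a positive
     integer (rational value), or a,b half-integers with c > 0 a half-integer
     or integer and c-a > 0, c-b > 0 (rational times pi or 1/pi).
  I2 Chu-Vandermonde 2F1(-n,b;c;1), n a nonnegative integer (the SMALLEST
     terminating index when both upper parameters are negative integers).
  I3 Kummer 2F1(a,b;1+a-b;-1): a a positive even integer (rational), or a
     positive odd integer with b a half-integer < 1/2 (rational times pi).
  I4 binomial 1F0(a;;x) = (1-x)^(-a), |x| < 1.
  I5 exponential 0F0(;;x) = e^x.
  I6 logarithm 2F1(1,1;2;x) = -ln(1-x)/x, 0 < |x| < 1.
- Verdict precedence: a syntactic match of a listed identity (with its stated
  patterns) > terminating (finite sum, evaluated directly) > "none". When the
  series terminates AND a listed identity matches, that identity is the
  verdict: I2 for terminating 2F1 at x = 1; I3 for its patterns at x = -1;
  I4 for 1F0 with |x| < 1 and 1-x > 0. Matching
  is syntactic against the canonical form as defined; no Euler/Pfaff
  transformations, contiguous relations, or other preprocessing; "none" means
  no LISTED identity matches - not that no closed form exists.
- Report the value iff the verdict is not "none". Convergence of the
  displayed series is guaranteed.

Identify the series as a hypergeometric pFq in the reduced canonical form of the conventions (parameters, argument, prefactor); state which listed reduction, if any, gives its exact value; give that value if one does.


At argument -3/5: a 0F0 with upper {-}, lower {-}, scaled by C = -1/2. Verdict (x = -3/5): exponential (I5) applies (the 0F0 exponential series at x = -3/5). Hence: (-1/2) * e^(-3/5).

Key step: with t_0 = -1/2, the two geometric factors (prefactor -1/2) combine into one argument.
Adjacent-term ratio: r(k) = (-3/5) * 1 / [(k+1)] ; factor over Q: parameters, x = (-3/5), and C = -1/2.


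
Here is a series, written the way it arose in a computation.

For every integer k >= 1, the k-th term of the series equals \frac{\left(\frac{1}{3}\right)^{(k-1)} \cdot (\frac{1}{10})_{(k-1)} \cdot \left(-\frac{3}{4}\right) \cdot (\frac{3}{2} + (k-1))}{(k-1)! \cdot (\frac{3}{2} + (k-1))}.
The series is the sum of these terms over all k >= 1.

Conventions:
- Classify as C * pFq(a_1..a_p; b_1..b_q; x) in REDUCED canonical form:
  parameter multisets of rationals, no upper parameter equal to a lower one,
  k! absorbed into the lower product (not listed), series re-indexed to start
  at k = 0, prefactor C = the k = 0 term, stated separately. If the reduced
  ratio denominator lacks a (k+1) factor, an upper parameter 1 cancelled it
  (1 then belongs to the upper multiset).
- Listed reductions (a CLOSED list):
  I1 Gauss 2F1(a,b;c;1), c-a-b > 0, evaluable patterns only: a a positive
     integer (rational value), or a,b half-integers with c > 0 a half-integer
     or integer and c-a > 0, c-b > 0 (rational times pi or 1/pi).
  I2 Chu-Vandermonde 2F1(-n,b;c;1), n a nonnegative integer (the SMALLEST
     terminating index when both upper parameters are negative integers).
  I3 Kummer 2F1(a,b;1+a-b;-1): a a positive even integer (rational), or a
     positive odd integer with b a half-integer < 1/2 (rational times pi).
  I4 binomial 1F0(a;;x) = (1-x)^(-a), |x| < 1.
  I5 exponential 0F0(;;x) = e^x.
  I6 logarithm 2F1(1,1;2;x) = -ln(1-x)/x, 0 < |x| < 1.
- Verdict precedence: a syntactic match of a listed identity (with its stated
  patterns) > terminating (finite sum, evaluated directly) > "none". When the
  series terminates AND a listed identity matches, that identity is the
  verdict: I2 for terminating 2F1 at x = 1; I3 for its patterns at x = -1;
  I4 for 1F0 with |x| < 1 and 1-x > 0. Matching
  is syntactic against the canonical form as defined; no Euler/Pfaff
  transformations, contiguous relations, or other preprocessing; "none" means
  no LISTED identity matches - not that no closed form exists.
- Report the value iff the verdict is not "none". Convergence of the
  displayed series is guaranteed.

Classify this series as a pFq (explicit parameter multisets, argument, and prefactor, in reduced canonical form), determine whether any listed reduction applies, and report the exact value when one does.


Reduced: x = \frac{1}{3}, 1F0, upper = {\frac{1}{10}}, lower = {-}, C = -\frac{3}{4}. Verdict: the I4 binomial reduction applies (the 1F0 binomial series: exponent -1/10, x = \frac{1}{3}). Hence: \left(-\frac{3}{4}\right) \cdot \left(\frac{2}{3}\right)^{-\frac{1}{10}}.

The tell: from the first term -\frac{3}{4}: the factor k + 3/2 cancels (top and bottom), leaving C = -3/4.
Consecutive-term ratio: r(k) = \frac{1}{3} * (k+\frac{1}{10}) / [(k+1)] - poly over poly, x = \frac{1}{3} from leading terms; C = -\frac{3}{4} at k = 0.


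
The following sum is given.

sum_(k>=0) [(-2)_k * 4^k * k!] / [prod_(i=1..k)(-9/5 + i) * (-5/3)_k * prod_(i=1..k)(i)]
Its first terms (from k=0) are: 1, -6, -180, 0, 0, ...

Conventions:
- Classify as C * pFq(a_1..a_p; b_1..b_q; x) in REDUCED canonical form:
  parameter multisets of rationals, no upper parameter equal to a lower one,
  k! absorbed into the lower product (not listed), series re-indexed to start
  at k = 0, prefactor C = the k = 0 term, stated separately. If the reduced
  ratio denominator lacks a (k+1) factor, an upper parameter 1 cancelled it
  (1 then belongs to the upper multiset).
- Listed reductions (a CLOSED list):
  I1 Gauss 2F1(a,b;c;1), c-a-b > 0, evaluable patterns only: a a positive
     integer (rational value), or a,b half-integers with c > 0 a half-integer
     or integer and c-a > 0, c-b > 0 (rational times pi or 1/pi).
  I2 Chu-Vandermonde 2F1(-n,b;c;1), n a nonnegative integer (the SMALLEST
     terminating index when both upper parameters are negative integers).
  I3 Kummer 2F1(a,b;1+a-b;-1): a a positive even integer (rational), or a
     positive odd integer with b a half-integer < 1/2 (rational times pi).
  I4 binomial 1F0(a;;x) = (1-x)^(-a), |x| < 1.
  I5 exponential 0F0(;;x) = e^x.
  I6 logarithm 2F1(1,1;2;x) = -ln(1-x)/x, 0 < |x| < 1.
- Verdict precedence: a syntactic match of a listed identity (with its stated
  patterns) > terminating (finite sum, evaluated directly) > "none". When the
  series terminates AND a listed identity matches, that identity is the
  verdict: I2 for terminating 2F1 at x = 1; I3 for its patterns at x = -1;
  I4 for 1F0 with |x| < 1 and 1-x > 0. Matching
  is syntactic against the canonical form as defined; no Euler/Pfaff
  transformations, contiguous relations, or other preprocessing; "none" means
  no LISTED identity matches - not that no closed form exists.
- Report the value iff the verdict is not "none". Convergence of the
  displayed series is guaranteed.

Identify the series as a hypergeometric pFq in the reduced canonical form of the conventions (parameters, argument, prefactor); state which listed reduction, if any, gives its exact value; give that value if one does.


Classification (C = 1): 2F2 with upper {-2, 1}, lower {-5/3, -4/5}, argument x = 4. Verdict: terminating - the sum ends at index 2 because -2 is a negative integer; exact evaluation follows. Hence: -185.

Structural cue: x = 4 and the lower running product (C = 1) is a rising factorial.
Ratio: r(k) = 4 * (k-2) (k+1) / [(k-5/3) (k-4/5) (k+1)] - rational; roots negated = parameters, x = 4, C = 1.


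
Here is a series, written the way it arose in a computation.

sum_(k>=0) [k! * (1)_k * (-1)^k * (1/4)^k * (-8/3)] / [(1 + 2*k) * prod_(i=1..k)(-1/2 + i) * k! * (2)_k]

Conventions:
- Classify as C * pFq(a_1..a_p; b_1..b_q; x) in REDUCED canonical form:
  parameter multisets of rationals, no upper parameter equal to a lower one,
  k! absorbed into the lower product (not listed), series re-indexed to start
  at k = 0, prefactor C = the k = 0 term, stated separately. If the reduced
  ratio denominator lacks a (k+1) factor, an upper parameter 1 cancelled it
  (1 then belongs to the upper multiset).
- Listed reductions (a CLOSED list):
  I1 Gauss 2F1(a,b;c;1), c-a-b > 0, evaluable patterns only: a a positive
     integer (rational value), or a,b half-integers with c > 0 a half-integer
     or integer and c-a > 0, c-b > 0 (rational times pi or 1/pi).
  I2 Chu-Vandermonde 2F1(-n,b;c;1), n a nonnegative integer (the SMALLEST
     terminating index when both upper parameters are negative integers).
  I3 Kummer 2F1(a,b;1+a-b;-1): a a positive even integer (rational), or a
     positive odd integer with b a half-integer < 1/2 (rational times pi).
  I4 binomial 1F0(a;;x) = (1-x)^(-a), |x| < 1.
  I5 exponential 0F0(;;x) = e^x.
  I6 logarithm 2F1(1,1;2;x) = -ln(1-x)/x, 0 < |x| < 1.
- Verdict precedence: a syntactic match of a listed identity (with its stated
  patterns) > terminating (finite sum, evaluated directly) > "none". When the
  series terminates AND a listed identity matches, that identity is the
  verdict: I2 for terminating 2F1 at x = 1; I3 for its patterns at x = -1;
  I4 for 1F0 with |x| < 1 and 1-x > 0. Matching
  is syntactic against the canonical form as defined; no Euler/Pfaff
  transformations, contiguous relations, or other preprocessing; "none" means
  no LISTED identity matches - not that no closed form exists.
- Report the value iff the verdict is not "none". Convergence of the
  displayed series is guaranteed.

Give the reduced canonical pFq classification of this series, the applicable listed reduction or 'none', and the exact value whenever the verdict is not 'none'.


x = -1/4 here; the reduced form reads 2F2, upper {1, 1}, lower {3/2, 2}, C = -8/3. Verdict: none (x = -1/4): each listed identity misses the multisets {1, 1} ; {3/2, 2}.

Structural cue: t_0 being -8/3, the factorial ratio (prefactor -8/3) (k+a-1)!/(a-1)! is a rising factorial (a)_k.
Consecutive-term ratio: r(k) = (-1/4) * (k+1) (k+1) / [(k+3/2) (k+2) (k+1)] ; factor over Q: parameters, x = (-1/4), and C = -8/3.


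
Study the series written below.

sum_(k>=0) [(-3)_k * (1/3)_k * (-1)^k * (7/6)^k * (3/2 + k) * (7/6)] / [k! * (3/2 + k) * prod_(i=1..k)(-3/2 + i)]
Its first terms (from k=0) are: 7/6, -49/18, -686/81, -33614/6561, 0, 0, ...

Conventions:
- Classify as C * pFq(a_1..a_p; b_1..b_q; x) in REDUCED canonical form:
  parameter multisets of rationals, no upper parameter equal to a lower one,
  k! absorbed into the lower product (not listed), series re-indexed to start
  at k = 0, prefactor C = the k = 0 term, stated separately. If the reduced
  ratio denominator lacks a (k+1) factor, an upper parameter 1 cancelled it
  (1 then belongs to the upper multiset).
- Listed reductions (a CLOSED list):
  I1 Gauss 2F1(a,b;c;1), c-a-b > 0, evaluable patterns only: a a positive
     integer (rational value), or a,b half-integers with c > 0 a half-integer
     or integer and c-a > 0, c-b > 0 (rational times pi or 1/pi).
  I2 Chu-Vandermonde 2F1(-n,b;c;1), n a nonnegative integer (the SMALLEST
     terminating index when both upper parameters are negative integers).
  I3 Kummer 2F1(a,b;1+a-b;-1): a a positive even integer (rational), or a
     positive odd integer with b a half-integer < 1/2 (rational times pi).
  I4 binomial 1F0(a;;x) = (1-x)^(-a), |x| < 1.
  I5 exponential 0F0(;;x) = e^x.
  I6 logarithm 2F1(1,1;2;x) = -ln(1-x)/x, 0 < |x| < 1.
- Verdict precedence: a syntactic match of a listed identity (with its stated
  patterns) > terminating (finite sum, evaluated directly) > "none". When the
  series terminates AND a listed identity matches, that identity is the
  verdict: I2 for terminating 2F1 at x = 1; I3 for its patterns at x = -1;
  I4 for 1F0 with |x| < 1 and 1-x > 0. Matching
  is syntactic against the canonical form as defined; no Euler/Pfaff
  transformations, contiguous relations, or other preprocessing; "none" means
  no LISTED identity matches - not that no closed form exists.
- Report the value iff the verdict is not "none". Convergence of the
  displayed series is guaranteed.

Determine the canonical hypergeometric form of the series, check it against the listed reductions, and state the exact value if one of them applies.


Key step: from the first term 7/6: the lower running product (prefactor 7/6) is a rising factorial.
Term ratio: r(k) = (-7/6) * (k-3) (k+1/3) / [(k-1/2) (k+1)] ; factor over Q: parameters, x = (-7/6), and C = 7/6.

This is 7/6 * 2F1(-3, 1/3; -1/2; -7/6) in reduced canonical form. Verdict: terminating - no listed pattern fits, but -3 in the upper list cuts the series at k = 3; direct evaluation. Exact value: -99386/6561.


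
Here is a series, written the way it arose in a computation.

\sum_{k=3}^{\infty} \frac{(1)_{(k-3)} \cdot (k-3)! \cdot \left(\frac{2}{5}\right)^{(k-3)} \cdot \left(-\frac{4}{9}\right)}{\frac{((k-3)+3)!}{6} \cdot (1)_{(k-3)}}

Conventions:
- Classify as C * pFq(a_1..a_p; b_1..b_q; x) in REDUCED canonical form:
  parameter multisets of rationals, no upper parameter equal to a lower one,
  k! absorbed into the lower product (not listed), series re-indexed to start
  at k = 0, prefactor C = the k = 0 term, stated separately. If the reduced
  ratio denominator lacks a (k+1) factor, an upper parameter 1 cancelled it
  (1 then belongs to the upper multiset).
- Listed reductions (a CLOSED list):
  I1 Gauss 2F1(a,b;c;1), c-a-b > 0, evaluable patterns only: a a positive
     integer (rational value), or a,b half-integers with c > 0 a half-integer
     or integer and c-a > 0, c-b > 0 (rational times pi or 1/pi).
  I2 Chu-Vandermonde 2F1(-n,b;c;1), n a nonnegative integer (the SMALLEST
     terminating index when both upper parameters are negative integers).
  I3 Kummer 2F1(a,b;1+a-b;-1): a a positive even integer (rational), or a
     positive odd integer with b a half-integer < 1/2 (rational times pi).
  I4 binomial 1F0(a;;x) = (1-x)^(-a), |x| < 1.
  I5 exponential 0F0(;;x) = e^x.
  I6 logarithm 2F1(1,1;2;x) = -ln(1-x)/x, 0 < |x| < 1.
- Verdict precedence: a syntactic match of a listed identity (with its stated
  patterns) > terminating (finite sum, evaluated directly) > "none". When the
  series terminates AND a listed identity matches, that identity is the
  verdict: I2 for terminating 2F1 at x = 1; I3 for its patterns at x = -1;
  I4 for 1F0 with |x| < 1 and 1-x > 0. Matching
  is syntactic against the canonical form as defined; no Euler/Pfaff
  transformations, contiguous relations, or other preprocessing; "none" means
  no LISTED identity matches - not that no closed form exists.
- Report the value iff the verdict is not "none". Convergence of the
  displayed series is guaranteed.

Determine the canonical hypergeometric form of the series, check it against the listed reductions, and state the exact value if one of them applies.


Key observation: t_0 being -\frac{4}{9}, the factorial ratio (C = -4/9) (k+a-1)!/(a-1)! is a rising factorial (a)_k.
Step ratio: r(k) = \frac{2}{5} * (k+1) (k+1) / [(k+4) (k+1)] - rational in k, leading ratio \frac{2}{5}; with t_0 = -\frac{4}{9}, classification follows.

Prefactor -\frac{4}{9}, argument \frac{2}{5}: 2F1 with upper {1, 1} over lower {4}. Verdict: none - at argument \frac{2}{5} the multisets {1, 1} ; {4} match no listed identity.


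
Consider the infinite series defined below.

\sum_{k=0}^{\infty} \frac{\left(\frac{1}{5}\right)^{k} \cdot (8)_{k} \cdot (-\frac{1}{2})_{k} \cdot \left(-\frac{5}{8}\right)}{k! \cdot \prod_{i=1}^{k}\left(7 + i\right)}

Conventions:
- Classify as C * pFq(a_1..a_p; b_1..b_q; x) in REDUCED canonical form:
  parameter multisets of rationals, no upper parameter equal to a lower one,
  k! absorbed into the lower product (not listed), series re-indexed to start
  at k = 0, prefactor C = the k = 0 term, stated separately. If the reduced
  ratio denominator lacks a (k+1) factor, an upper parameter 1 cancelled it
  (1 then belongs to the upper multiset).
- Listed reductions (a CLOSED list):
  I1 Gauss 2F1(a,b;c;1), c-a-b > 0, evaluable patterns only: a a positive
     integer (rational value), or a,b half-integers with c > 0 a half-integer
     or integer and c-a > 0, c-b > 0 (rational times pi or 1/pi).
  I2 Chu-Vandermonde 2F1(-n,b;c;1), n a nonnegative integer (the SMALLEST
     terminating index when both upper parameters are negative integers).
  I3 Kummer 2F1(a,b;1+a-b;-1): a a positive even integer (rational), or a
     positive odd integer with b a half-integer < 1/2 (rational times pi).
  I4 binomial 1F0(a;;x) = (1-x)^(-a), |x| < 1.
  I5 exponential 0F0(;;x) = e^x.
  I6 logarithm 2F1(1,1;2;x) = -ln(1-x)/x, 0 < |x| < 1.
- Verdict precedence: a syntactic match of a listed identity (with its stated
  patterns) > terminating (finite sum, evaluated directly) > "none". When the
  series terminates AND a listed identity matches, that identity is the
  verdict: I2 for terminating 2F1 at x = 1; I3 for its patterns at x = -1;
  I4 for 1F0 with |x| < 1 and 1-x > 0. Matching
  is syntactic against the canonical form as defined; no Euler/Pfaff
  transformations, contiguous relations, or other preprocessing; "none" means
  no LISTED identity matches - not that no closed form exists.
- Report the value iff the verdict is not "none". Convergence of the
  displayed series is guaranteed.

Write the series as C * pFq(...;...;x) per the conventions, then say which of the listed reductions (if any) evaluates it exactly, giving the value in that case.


Classification (C = -\frac{5}{8}): 1F0 with upper {-\frac{1}{2}}, lower {-}, argument x = \frac{1}{5}. Verdict at x = \frac{1}{5}: the I4 binomial reduction matches (the 1F0 binomial series: exponent 1/2, x = \frac{1}{5}). Sum: \left(-\frac{5}{8}\right) \cdot \left(\frac{4}{5}\right)^{\frac{1}{2}}.

Key observation: from the first term -\frac{5}{8}: the lower running product (C = -5/8, x = 1/5) is a rising factorial.
Step ratio: r(k) = \frac{1}{5} * (k-\frac{1}{2}) / [(k+1)] - rational; roots negated = parameters, x = \frac{1}{5}, C = -\frac{5}{8}.


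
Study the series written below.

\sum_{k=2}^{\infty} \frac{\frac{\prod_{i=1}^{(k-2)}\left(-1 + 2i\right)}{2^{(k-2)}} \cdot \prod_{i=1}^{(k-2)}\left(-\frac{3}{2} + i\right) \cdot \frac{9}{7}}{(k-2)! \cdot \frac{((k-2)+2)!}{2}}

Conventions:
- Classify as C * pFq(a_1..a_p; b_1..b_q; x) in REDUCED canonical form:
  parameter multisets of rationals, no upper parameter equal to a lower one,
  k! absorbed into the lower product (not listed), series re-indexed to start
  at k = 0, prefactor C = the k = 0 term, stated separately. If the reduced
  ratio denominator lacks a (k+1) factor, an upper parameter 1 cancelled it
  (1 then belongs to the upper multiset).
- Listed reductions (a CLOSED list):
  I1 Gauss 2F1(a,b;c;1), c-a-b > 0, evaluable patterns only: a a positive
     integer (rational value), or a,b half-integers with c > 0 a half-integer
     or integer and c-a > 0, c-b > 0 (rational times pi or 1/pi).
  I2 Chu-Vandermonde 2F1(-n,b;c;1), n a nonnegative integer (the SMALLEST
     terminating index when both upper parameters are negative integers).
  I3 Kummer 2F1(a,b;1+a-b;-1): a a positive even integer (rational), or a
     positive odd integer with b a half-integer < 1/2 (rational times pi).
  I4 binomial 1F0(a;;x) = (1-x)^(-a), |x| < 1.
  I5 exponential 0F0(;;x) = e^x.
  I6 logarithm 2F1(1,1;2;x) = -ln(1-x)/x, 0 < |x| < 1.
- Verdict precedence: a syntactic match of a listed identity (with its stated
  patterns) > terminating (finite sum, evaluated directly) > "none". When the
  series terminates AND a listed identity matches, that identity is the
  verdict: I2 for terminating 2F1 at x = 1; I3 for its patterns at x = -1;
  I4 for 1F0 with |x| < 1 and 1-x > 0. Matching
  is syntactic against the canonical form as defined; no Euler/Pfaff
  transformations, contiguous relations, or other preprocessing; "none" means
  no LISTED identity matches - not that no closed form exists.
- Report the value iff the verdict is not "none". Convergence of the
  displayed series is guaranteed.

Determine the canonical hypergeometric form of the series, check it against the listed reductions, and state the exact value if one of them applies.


The tell: x = 1 and the running product (C = 9/7) telescopes to a rising factorial.
Adjacent-term ratio: r(k) = 1 * (k-\frac{1}{2}) (k+\frac{1}{2}) / [(k+3) (k+1)] - poly over poly, x = 1 from leading terms; C = \frac{9}{7} at k = 0.

The series (x = 1) is 2F1: upper {-\frac{1}{2}, \frac{1}{2}}, lower {3}, prefactor \frac{9}{7}. Verdict: this is Gauss (I1, half-integer pattern) (x = 1; upper {-\frac{1}{2}, \frac{1}{2}} half-integers, c = 3 in the evaluable pattern). Value: \frac{128}{35} / \pi.


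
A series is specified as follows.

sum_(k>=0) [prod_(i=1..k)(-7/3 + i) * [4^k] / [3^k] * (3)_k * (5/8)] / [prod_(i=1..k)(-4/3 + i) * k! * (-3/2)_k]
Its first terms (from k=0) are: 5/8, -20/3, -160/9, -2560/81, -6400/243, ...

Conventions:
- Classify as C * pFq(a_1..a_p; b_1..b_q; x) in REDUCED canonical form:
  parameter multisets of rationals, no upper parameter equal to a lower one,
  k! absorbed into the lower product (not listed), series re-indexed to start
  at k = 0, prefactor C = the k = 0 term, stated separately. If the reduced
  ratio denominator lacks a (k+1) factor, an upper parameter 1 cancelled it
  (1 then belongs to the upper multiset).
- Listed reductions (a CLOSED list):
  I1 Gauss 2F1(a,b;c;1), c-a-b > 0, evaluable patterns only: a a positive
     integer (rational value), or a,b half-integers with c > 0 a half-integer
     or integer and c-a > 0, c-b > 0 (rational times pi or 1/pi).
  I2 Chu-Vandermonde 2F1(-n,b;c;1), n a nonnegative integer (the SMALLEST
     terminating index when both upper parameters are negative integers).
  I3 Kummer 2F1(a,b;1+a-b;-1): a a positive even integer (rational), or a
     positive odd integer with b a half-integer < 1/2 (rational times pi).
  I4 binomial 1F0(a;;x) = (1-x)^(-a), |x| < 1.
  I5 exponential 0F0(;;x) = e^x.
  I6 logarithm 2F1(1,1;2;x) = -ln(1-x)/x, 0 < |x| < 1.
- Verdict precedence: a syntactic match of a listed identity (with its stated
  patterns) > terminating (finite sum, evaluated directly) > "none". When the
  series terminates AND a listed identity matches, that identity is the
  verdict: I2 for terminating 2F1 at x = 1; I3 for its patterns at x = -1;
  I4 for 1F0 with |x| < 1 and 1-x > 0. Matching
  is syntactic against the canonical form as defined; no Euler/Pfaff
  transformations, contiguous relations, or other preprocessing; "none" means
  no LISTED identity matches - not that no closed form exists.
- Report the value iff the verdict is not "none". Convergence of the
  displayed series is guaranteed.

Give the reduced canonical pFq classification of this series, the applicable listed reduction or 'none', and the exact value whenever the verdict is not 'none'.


x = 4/3 here; the reduced form reads 2F2, upper {-4/3, 3}, lower {-3/2, -1/3}, C = 5/8. Verdict: none (x = 4/3): each listed identity misses the multisets {-4/3, 3} ; {-3/2, -1/3}.

Key observation: t_0 being 5/8, the lower running product (C = 5/8, x = 4/3) is a rising factorial.
Consecutive-term ratio: r(k) = (4/3) * (k-4/3) (k+3) / [(k-3/2) (k-1/3) (k+1)] ; factor over Q: parameters, x = (4/3), and C = 5/8.


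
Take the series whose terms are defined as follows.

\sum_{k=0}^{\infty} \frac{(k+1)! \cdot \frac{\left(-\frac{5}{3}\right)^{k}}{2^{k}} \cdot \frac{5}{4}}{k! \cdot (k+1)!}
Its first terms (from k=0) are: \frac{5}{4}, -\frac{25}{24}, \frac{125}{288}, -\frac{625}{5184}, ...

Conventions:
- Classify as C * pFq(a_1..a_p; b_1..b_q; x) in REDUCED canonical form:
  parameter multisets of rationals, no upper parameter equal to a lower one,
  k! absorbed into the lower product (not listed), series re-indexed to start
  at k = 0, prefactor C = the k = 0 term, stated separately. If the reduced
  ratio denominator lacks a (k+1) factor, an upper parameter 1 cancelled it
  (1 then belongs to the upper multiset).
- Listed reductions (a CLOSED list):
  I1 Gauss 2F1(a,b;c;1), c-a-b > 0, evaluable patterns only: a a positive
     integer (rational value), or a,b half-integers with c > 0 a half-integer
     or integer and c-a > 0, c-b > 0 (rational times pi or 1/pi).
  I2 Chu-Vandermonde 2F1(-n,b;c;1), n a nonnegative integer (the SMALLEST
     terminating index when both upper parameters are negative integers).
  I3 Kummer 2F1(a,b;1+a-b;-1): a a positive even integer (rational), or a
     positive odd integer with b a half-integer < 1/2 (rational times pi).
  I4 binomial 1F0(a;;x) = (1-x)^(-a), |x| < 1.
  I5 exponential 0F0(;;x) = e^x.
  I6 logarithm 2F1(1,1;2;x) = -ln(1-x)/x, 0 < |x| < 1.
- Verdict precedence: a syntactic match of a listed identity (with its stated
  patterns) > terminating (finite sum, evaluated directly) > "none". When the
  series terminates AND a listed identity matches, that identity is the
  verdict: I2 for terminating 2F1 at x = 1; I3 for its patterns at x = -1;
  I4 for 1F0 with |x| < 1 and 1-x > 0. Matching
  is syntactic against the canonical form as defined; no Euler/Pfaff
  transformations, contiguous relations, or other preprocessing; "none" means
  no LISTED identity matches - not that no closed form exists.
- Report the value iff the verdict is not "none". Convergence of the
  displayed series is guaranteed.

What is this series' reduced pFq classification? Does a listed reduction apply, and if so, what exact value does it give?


The series (x = -\frac{5}{6}) is 0F0: upper {-}, lower {-}, prefactor \frac{5}{4}. Verdict: exponential (I5) matches (the 0F0 exponential series at x = -\frac{5}{6}). Exact value: \frac{5}{4} \cdot e^{-\frac{5}{6}}.

First insight: t_0 = \frac{5}{4} here, and the factorial ratio (prefactor 5/4) (k+a-1)!/(a-1)! is a rising factorial (a)_k.
Adjacent-term ratio: r(k) = -\frac{5}{6} * 1 / [(k+1)] ; factor over Q: parameters, x = -\frac{5}{6}, and C = \frac{5}{4}.
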